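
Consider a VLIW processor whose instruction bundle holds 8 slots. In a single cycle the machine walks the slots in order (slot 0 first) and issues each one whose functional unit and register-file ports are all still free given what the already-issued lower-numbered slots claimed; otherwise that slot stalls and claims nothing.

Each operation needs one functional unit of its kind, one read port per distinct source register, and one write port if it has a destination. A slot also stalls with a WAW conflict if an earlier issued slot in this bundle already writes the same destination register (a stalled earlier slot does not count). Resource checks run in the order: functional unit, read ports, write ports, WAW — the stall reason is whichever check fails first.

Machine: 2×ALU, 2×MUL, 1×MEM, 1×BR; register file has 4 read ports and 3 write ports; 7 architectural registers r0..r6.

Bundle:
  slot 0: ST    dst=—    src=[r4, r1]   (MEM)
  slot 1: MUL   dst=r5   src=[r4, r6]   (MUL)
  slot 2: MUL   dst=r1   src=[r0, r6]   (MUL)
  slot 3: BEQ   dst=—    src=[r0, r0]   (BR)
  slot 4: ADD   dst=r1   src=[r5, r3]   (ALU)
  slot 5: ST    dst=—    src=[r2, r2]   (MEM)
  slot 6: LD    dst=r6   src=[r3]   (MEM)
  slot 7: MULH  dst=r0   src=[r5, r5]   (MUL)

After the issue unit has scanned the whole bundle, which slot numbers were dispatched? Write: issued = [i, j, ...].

issued = [0, 1]

(0) want 1×MEM +2rd +0wr — yes → AL2|MU2|ME0|BR1|rd2|wr3
(1) want 1×MUL +2rd +1wr — yes → AL2|MU1|ME0|BR1|rd0|wr2
(2) want 1×MUL +2rd +1wr — RD_PORT → AL2|MU1|ME0|BR1|rd0|wr2
(3) want 1×BR +1rd +0wr — RD_PORT → AL2|MU1|ME0|BR1|rd0|wr2
(4) want 1×ALU +2rd +1wr — RD_PORT → AL2|MU1|ME0|BR1|rd0|wr2
(5) want 1×MEM +1rd +0wr — FU → AL2|MU1|ME0|BR1|rd0|wr2
(6) want 1×MEM +1rd +1wr — FU → AL2|MU1|ME0|BR1|rd0|wr2
(7) want 1×MUL +1rd +1wr — RD_PORT → AL2|MU1|ME0|BR1|rd0|wr2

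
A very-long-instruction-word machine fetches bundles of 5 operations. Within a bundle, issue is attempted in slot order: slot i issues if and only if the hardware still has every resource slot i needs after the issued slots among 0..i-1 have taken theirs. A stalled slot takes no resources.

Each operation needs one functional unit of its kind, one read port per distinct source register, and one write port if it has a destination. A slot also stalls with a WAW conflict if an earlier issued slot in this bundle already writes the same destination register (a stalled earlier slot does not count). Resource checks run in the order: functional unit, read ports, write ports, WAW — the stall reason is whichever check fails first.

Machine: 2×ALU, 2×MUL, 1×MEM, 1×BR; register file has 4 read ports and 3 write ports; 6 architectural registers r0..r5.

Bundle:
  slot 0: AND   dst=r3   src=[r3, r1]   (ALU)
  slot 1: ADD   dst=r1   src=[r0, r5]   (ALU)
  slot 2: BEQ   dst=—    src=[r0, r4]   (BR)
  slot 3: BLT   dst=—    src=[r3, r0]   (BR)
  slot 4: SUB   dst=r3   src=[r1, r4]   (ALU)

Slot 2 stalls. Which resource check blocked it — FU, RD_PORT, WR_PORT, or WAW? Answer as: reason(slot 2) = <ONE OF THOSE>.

reason(slot 2) = RD_PORT

[0] ALU needs rd=2 wr=1: ok; after: ALU=1 MUL=2 MEM=1 BR=1, R=2, W=2
[1] ALU needs rd=2 wr=1: ok; after: ALU=0 MUL=2 MEM=1 BR=1, R=0, W=1
[2] BR needs rd=2 wr=0: RD_PORT; after: ALU=0 MUL=2 MEM=1 BR=1, R=0, W=1
[3] BR needs rd=2 wr=0: RD_PORT; after: ALU=0 MUL=2 MEM=1 BR=1, R=0, W=1
[4] ALU needs rd=2 wr=1: FU; after: ALU=0 MUL=2 MEM=1 BR=1, R=0, W=1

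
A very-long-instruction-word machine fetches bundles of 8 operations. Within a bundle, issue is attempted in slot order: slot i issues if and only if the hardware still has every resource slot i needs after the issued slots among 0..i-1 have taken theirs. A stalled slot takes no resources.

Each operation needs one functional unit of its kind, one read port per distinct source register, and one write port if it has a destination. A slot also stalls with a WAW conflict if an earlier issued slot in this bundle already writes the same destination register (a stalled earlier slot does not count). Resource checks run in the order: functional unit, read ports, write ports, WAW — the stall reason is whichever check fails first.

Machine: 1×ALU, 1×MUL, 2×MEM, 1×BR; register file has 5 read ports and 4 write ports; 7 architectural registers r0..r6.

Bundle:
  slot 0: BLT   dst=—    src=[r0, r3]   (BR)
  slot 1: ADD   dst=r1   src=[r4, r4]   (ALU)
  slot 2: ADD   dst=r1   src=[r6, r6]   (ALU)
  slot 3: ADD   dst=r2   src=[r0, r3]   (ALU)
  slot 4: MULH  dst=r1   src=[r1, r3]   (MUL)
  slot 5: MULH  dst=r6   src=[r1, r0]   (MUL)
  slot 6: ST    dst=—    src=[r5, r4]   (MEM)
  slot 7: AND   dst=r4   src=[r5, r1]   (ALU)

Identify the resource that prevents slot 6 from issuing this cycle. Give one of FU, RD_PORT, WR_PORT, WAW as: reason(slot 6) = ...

  0. BR ⇒ go  {1A/1Mu/2Ld/0B | 3r 4w}
  1. ALU→r1 ⇒ go  {0A/1Mu/2Ld/0B | 2r 3w}
  2. ALU→r1 ⇒ no(FU)  {0A/1Mu/2Ld/0B | 2r 3w}
  3. ALU→r2 ⇒ no(FU)  {0A/1Mu/2Ld/0B | 2r 3w}
  4. MUL→r1 ⇒ no(WAW)  {0A/1Mu/2Ld/0B | 2r 3w}
  5. MUL→r6 ⇒ go  {0A/0Mu/2Ld/0B | 0r 2w}
  6. MEM ⇒ no(RD_PORT)  {0A/0Mu/2Ld/0B | 0r 2w}
  7. ALU→r4 ⇒ no(FU)  {0A/0Mu/2Ld/0B | 0r 2w}

reason(slot 6) = RD_PORT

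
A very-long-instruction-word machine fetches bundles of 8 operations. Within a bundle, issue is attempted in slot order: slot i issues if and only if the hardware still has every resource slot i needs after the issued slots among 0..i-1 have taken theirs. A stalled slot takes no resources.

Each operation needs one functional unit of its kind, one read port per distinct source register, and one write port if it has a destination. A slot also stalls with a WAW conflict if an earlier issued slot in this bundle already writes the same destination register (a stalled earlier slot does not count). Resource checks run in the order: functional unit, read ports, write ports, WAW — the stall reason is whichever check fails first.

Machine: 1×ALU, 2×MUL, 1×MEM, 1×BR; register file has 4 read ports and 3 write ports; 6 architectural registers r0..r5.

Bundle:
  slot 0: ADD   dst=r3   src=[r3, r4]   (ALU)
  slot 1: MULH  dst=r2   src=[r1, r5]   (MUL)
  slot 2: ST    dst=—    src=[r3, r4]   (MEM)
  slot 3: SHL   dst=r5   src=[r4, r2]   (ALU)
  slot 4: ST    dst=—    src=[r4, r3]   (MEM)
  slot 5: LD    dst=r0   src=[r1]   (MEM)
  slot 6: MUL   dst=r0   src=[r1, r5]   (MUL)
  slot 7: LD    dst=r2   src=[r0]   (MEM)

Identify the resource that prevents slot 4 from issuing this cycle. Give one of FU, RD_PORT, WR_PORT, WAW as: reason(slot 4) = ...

#0 ALU src=r3,r4 dispatched  <A:0 Mu:2 Ld:1 B:1 rd:2 wr:2>
#1 MUL src=r1,r5 dispatched  <A:0 Mu:1 Ld:1 B:1 rd:0 wr:1>
#2 MEM src=r3,r4 held:RD_PORT  <A:0 Mu:1 Ld:1 B:1 rd:0 wr:1>
#3 ALU src=r4,r2 held:FU  <A:0 Mu:1 Ld:1 B:1 rd:0 wr:1>
#4 MEM src=r4,r3 held:RD_PORT  <A:0 Mu:1 Ld:1 B:1 rd:0 wr:1>
#5 MEM src=r1 held:RD_PORT  <A:0 Mu:1 Ld:1 B:1 rd:0 wr:1>
#6 MUL src=r1,r5 held:RD_PORT  <A:0 Mu:1 Ld:1 B:1 rd:0 wr:1>
#7 MEM src=r0 held:RD_PORT  <A:0 Mu:1 Ld:1 B:1 rd:0 wr:1>

reason(slot 4) = RD_PORT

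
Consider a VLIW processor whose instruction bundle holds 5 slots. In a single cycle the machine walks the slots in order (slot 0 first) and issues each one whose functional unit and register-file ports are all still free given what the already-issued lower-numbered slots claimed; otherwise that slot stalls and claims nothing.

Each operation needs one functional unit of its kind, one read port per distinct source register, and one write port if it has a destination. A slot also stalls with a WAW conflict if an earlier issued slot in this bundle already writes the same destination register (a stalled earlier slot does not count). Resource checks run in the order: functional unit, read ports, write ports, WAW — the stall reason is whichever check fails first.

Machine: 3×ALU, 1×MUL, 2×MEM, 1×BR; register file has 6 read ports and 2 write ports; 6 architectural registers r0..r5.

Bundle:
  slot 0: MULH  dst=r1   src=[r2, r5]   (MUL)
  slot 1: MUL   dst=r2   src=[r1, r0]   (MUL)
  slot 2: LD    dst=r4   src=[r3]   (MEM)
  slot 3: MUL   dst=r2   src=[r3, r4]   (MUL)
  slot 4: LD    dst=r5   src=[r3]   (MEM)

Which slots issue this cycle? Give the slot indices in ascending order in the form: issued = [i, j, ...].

issued = [0, 2]

(0) want 1×MUL +2rd +1wr — yes → AL3|MU0|ME2|BR1|rd4|wr1
(1) want 1×MUL +2rd +1wr — FU → AL3|MU0|ME2|BR1|rd4|wr1
(2) want 1×MEM +1rd +1wr — yes → AL3|MU0|ME1|BR1|rd3|wr0
(3) want 1×MUL +2rd +1wr — FU → AL3|MU0|ME1|BR1|rd3|wr0
(4) want 1×MEM +1rd +1wr — WR_PORT → AL3|MU0|ME1|BR1|rd3|wr0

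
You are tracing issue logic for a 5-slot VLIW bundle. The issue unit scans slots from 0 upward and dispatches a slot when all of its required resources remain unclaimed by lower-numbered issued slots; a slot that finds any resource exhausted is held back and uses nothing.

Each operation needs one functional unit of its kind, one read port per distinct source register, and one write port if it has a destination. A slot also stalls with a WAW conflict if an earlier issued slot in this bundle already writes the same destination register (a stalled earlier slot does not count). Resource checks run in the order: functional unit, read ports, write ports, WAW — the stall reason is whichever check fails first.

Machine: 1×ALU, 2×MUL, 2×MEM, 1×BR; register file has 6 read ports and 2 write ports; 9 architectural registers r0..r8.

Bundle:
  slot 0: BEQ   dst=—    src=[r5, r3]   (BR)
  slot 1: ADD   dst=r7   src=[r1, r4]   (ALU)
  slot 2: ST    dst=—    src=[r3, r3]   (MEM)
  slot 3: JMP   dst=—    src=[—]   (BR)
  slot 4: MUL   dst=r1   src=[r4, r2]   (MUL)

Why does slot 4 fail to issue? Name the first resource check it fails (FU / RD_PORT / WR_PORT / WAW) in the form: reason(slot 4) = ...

#0 BR src=r5,r3 dispatched  <A:1 Mu:2 Ld:2 B:0 rd:4 wr:2>
#1 ALU src=r1,r4 dispatched  <A:0 Mu:2 Ld:2 B:0 rd:2 wr:1>
#2 MEM src=r3,r3 dispatched  <A:0 Mu:2 Ld:1 B:0 rd:1 wr:1>
#3 BR src=- held:FU  <A:0 Mu:2 Ld:1 B:0 rd:1 wr:1>
#4 MUL src=r4,r2 held:RD_PORT  <A:0 Mu:2 Ld:1 B:0 rd:1 wr:1>

reason(slot 4) = RD_PORT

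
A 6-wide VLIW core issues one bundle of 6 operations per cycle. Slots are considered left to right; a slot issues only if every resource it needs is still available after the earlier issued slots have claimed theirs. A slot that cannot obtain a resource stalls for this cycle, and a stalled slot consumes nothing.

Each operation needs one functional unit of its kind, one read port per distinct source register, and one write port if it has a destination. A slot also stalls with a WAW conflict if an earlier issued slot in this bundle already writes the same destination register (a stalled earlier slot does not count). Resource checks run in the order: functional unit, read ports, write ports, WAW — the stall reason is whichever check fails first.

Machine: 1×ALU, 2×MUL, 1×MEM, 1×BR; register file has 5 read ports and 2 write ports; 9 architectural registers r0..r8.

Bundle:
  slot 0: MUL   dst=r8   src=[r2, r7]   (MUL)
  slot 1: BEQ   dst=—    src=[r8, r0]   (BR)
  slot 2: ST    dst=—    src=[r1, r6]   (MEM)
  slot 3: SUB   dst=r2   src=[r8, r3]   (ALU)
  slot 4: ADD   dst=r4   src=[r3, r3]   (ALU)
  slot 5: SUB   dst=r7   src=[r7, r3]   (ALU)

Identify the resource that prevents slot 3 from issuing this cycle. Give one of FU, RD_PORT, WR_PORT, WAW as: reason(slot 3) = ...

  0. MUL→r8 ⇒ go  {1A/1Mu/1Ld/1B | 3r 1w}
  1. BR ⇒ go  {1A/1Mu/1Ld/0B | 1r 1w}
  2. MEM ⇒ no(RD_PORT)  {1A/1Mu/1Ld/0B | 1r 1w}
  3. ALU→r2 ⇒ no(RD_PORT)  {1A/1Mu/1Ld/0B | 1r 1w}
  4. ALU→r4 ⇒ go  {0A/1Mu/1Ld/0B | 0r 0w}
  5. ALU→r7 ⇒ no(FU)  {0A/1Mu/1Ld/0B | 0r 0w}

reason(slot 3) = RD_PORT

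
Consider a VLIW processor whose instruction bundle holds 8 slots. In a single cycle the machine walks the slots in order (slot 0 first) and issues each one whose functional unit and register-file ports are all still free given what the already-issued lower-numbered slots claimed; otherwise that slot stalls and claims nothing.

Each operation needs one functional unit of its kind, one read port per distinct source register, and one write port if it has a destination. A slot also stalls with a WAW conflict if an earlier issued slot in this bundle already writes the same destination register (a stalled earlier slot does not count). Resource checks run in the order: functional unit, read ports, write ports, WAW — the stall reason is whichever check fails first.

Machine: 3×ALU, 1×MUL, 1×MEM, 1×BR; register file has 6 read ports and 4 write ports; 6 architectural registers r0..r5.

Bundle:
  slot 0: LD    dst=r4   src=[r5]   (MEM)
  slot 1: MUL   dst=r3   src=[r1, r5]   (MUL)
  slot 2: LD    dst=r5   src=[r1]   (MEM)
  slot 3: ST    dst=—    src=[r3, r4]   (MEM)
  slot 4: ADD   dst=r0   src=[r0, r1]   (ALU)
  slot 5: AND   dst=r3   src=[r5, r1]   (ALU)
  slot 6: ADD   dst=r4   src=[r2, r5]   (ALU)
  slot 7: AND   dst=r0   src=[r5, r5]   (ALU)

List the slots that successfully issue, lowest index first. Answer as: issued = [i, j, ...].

(0) want 1×MEM +1rd +1wr — yes → AL3|MU1|ME0|BR1|rd5|wr3
(1) want 1×MUL +2rd +1wr — yes → AL3|MU0|ME0|BR1|rd3|wr2
(2) want 1×MEM +1rd +1wr — FU → AL3|MU0|ME0|BR1|rd3|wr2
(3) want 1×MEM +2rd +0wr — FU → AL3|MU0|ME0|BR1|rd3|wr2
(4) want 1×ALU +2rd +1wr — yes → AL2|MU0|ME0|BR1|rd1|wr1
(5) want 1×ALU +2rd +1wr — RD_PORT → AL2|MU0|ME0|BR1|rd1|wr1
(6) want 1×ALU +2rd +1wr — RD_PORT → AL2|MU0|ME0|BR1|rd1|wr1
(7) want 1×ALU +1rd +1wr — WAW → AL2|MU0|ME0|BR1|rd1|wr1

issued = [0, 1, 4]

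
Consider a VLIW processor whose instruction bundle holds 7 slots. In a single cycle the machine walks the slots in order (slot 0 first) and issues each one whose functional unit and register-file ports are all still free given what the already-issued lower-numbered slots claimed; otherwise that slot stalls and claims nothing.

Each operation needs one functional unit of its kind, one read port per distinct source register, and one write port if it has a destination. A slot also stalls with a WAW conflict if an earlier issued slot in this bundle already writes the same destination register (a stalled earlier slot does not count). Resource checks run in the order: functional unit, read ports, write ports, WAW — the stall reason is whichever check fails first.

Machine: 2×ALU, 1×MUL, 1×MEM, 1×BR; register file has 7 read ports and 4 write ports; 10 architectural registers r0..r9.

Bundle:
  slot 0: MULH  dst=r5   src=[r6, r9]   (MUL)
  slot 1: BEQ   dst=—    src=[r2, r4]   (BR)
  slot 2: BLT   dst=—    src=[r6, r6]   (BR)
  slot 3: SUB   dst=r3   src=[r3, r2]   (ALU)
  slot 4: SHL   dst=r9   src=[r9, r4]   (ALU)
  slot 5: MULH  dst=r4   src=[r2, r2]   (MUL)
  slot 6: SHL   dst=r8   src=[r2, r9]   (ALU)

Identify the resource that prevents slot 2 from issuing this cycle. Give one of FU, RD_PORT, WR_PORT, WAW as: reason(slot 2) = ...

#0 MUL src=r6,r9 dispatched  <A:2 Mu:0 Ld:1 B:1 rd:5 wr:3>
#1 BR src=r2,r4 dispatched  <A:2 Mu:0 Ld:1 B:0 rd:3 wr:3>
#2 BR src=r6,r6 held:FU  <A:2 Mu:0 Ld:1 B:0 rd:3 wr:3>
#3 ALU src=r3,r2 dispatched  <A:1 Mu:0 Ld:1 B:0 rd:1 wr:2>
#4 ALU src=r9,r4 held:RD_PORT  <A:1 Mu:0 Ld:1 B:0 rd:1 wr:2>
#5 MUL src=r2,r2 held:FU  <A:1 Mu:0 Ld:1 B:0 rd:1 wr:2>
#6 ALU src=r2,r9 held:RD_PORT  <A:1 Mu:0 Ld:1 B:0 rd:1 wr:2>

reason(slot 2) = FU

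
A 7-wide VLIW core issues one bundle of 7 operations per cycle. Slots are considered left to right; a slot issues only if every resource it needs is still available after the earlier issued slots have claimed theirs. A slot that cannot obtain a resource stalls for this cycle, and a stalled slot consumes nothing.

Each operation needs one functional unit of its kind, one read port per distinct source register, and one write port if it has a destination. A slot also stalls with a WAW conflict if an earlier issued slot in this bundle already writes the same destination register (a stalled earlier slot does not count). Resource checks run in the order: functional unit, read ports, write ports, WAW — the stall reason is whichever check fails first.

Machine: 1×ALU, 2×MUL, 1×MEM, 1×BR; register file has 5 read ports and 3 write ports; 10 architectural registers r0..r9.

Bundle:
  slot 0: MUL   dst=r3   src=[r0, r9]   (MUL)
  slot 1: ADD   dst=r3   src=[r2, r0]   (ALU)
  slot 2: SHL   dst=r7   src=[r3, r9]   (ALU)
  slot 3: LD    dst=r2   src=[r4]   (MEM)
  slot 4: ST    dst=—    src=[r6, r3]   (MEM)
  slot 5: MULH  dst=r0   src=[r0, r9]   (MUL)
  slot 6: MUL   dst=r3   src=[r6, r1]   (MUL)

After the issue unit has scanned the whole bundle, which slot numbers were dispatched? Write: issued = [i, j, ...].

#0 MUL src=r0,r9 dispatched  <A:1 Mu:1 Ld:1 B:1 rd:3 wr:2>
#1 ALU src=r2,r0 held:WAW  <A:1 Mu:1 Ld:1 B:1 rd:3 wr:2>
#2 ALU src=r3,r9 dispatched  <A:0 Mu:1 Ld:1 B:1 rd:1 wr:1>
#3 MEM src=r4 dispatched  <A:0 Mu:1 Ld:0 B:1 rd:0 wr:0>
#4 MEM src=r6,r3 held:FU  <A:0 Mu:1 Ld:0 B:1 rd:0 wr:0>
#5 MUL src=r0,r9 held:RD_PORT  <A:0 Mu:1 Ld:0 B:1 rd:0 wr:0>
#6 MUL src=r6,r1 held:RD_PORT  <A:0 Mu:1 Ld:0 B:1 rd:0 wr:0>

issued = [0, 2, 3]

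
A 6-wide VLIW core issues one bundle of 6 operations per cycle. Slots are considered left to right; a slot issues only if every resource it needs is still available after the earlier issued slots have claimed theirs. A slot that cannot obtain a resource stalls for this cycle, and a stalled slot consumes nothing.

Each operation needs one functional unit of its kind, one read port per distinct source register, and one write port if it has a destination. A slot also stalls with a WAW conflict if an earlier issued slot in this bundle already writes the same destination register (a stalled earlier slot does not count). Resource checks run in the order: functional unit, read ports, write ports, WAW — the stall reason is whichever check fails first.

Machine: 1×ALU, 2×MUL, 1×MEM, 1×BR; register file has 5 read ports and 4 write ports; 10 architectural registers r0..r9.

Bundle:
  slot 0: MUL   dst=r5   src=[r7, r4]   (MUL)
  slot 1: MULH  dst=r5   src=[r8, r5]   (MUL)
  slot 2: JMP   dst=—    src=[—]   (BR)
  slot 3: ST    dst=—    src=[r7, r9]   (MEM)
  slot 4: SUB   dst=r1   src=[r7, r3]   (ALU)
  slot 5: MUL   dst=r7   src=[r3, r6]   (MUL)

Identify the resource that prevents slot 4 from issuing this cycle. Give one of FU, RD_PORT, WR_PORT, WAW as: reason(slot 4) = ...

slot 0 (MUL): ISSUE — free A1,Mu1,Ld1,B1 rp3 wp3
slot 1 (MUL): stall WAW — free A1,Mu1,Ld1,B1 rp3 wp3
slot 2 (BR): ISSUE — free A1,Mu1,Ld1,B0 rp3 wp3
slot 3 (MEM): ISSUE — free A1,Mu1,Ld0,B0 rp1 wp3
slot 4 (ALU): stall RD_PORT — free A1,Mu1,Ld0,B0 rp1 wp3
slot 5 (MUL): stall RD_PORT — free A1,Mu1,Ld0,B0 rp1 wp3

reason(slot 4) = RD_PORT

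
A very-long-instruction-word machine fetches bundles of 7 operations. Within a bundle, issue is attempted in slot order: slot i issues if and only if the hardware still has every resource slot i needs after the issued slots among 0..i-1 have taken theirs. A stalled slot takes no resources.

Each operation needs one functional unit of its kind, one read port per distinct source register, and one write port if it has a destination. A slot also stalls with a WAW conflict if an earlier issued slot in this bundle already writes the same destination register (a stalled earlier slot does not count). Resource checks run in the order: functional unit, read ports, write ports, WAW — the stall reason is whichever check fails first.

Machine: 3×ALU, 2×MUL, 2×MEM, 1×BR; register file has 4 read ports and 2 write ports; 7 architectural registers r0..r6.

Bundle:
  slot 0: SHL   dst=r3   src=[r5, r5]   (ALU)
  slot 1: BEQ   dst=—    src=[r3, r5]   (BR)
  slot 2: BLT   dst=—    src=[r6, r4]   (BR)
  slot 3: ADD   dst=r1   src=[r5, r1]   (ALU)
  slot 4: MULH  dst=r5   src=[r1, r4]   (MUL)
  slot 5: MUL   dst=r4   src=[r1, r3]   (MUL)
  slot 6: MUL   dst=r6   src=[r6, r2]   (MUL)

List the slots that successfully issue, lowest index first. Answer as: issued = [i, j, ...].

slot 0 (ALU): ISSUE — free A2,Mu2,Ld2,B1 rp3 wp1
slot 1 (BR): ISSUE — free A2,Mu2,Ld2,B0 rp1 wp1
slot 2 (BR): stall FU — free A2,Mu2,Ld2,B0 rp1 wp1
slot 3 (ALU): stall RD_PORT — free A2,Mu2,Ld2,B0 rp1 wp1
slot 4 (MUL): stall RD_PORT — free A2,Mu2,Ld2,B0 rp1 wp1
slot 5 (MUL): stall RD_PORT — free A2,Mu2,Ld2,B0 rp1 wp1
slot 6 (MUL): stall RD_PORT — free A2,Mu2,Ld2,B0 rp1 wp1

issued = [0, 1]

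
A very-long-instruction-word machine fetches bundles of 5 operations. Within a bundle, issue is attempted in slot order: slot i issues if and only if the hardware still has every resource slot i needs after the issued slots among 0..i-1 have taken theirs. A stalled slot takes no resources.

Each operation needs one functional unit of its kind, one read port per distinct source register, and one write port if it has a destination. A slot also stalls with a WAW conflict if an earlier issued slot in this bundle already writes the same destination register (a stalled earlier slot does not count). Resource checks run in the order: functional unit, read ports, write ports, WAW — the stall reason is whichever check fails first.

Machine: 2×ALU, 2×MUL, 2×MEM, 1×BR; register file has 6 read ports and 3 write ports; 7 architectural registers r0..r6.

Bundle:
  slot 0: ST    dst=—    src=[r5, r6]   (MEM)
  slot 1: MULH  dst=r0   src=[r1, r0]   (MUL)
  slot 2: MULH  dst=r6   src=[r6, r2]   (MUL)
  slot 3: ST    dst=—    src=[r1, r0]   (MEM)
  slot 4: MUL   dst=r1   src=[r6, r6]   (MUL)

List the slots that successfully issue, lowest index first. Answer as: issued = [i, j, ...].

issued = [0, 1, 2]

slot 0 (MEM): ISSUE — free A2,Mu2,Ld1,B1 rp4 wp3
slot 1 (MUL): ISSUE — free A2,Mu1,Ld1,B1 rp2 wp2
slot 2 (MUL): ISSUE — free A2,Mu0,Ld1,B1 rp0 wp1
slot 3 (MEM): stall RD_PORT — free A2,Mu0,Ld1,B1 rp0 wp1
slot 4 (MUL): stall FU — free A2,Mu0,Ld1,B1 rp0 wp1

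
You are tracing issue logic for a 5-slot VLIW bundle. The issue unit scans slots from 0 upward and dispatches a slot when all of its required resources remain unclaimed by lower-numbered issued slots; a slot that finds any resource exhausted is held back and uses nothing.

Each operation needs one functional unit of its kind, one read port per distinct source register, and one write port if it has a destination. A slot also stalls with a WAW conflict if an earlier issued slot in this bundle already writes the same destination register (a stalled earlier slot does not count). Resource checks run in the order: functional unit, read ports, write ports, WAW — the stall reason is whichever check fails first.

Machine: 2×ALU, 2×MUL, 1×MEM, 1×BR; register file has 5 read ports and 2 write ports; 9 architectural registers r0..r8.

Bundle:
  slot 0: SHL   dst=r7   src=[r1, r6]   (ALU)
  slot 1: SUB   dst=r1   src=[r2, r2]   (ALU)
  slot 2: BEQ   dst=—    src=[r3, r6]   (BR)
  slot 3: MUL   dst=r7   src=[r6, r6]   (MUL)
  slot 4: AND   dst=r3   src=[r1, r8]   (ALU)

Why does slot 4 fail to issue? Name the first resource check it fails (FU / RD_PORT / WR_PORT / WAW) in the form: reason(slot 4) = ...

reason(slot 4) = FU

slot 0 (ALU): ISSUE — free A1,Mu2,Ld1,B1 rp3 wp1
slot 1 (ALU): ISSUE — free A0,Mu2,Ld1,B1 rp2 wp0
slot 2 (BR): ISSUE — free A0,Mu2,Ld1,B0 rp0 wp0
slot 3 (MUL): stall RD_PORT — free A0,Mu2,Ld1,B0 rp0 wp0
slot 4 (ALU): stall FU — free A0,Mu2,Ld1,B0 rp0 wp0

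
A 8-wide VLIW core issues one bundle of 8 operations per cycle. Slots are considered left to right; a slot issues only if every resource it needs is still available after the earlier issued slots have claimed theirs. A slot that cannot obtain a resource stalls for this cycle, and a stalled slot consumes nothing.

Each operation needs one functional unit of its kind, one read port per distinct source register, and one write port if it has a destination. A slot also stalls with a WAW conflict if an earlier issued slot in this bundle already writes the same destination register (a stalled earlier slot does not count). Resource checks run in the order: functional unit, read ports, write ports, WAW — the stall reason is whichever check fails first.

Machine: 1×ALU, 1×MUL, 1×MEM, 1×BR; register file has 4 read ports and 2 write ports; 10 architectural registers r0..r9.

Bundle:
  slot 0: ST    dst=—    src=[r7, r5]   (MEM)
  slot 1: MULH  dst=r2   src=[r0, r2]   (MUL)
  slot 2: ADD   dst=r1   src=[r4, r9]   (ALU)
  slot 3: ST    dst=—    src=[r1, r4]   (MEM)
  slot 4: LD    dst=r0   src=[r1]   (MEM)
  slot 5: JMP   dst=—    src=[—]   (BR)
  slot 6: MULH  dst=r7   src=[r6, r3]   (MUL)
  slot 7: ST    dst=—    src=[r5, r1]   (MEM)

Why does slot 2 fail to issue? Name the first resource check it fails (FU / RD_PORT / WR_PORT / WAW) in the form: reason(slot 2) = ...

reason(slot 2) = RD_PORT

#0 MEM src=r7,r5 dispatched  <A:1 Mu:1 Ld:0 B:1 rd:2 wr:2>
#1 MUL src=r0,r2 dispatched  <A:1 Mu:0 Ld:0 B:1 rd:0 wr:1>
#2 ALU src=r4,r9 held:RD_PORT  <A:1 Mu:0 Ld:0 B:1 rd:0 wr:1>
#3 MEM src=r1,r4 held:FU  <A:1 Mu:0 Ld:0 B:1 rd:0 wr:1>
#4 MEM src=r1 held:FU  <A:1 Mu:0 Ld:0 B:1 rd:0 wr:1>
#5 BR src=- dispatched  <A:1 Mu:0 Ld:0 B:0 rd:0 wr:1>
#6 MUL src=r6,r3 held:FU  <A:1 Mu:0 Ld:0 B:0 rd:0 wr:1>
#7 MEM src=r5,r1 held:FU  <A:1 Mu:0 Ld:0 B:0 rd:0 wr:1>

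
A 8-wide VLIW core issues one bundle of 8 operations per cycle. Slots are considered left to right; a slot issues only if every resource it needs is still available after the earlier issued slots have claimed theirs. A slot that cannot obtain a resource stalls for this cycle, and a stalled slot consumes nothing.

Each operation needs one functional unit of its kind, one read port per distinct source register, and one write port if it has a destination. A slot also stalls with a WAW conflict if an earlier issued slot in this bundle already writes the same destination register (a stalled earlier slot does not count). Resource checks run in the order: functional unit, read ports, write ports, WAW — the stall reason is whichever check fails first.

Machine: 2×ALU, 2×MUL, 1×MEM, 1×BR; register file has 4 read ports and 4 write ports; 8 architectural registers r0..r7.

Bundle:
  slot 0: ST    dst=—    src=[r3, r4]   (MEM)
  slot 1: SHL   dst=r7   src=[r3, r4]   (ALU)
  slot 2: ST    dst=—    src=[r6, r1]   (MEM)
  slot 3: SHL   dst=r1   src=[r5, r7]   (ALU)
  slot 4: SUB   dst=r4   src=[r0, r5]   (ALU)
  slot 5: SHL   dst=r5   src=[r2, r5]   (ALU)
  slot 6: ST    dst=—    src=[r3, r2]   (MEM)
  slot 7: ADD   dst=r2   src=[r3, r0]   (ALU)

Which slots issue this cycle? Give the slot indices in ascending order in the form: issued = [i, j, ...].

issued = [0, 1]

(0) want 1×MEM +2rd +0wr — yes → AL2|MU2|ME0|BR1|rd2|wr4
(1) want 1×ALU +2rd +1wr — yes → AL1|MU2|ME0|BR1|rd0|wr3
(2) want 1×MEM +2rd +0wr — FU → AL1|MU2|ME0|BR1|rd0|wr3
(3) want 1×ALU +2rd +1wr — RD_PORT → AL1|MU2|ME0|BR1|rd0|wr3
(4) want 1×ALU +2rd +1wr — RD_PORT → AL1|MU2|ME0|BR1|rd0|wr3
(5) want 1×ALU +2rd +1wr — RD_PORT → AL1|MU2|ME0|BR1|rd0|wr3
(6) want 1×MEM +2rd +0wr — FU → AL1|MU2|ME0|BR1|rd0|wr3
(7) want 1×ALU +2rd +1wr — RD_PORT → AL1|MU2|ME0|BR1|rd0|wr3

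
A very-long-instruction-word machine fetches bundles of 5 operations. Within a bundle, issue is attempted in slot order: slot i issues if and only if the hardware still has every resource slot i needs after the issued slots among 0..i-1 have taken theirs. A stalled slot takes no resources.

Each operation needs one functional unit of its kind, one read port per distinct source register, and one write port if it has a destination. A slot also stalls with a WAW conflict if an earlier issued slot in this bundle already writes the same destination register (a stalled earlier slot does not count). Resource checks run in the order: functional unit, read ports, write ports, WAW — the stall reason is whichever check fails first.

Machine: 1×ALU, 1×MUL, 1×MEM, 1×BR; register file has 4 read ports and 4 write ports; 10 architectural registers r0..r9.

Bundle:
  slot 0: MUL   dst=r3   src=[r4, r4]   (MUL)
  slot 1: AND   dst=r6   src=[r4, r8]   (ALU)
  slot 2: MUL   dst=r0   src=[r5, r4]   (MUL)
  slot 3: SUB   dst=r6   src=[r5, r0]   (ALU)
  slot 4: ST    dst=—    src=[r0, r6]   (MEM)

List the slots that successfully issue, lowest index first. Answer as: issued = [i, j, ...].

(0) want 1×MUL +1rd +1wr — yes → AL1|MU0|ME1|BR1|rd3|wr3
(1) want 1×ALU +2rd +1wr — yes → AL0|MU0|ME1|BR1|rd1|wr2
(2) want 1×MUL +2rd +1wr — FU → AL0|MU0|ME1|BR1|rd1|wr2
(3) want 1×ALU +2rd +1wr — FU → AL0|MU0|ME1|BR1|rd1|wr2
(4) want 1×MEM +2rd +0wr — RD_PORT → AL0|MU0|ME1|BR1|rd1|wr2

issued = [0, 1]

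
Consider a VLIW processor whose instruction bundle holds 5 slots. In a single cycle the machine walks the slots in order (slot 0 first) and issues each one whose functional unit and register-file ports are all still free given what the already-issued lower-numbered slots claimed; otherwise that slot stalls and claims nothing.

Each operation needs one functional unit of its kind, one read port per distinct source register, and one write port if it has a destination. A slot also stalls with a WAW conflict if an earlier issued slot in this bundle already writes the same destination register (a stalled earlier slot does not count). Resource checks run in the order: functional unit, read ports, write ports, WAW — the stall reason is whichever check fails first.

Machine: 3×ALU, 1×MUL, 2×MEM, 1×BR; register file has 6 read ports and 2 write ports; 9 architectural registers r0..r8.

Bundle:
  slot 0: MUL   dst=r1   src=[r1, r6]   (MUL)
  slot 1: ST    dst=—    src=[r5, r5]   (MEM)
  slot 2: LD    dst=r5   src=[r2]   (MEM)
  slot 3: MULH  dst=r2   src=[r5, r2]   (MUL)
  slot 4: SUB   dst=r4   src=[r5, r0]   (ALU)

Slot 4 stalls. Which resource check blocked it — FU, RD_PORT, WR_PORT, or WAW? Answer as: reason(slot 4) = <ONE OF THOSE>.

slot 0 (MUL): ISSUE — free A3,Mu0,Ld2,B1 rp4 wp1
slot 1 (MEM): ISSUE — free A3,Mu0,Ld1,B1 rp3 wp1
slot 2 (MEM): ISSUE — free A3,Mu0,Ld0,B1 rp2 wp0
slot 3 (MUL): stall FU — free A3,Mu0,Ld0,B1 rp2 wp0
slot 4 (ALU): stall WR_PORT — free A3,Mu0,Ld0,B1 rp2 wp0

reason(slot 4) = WR_PORT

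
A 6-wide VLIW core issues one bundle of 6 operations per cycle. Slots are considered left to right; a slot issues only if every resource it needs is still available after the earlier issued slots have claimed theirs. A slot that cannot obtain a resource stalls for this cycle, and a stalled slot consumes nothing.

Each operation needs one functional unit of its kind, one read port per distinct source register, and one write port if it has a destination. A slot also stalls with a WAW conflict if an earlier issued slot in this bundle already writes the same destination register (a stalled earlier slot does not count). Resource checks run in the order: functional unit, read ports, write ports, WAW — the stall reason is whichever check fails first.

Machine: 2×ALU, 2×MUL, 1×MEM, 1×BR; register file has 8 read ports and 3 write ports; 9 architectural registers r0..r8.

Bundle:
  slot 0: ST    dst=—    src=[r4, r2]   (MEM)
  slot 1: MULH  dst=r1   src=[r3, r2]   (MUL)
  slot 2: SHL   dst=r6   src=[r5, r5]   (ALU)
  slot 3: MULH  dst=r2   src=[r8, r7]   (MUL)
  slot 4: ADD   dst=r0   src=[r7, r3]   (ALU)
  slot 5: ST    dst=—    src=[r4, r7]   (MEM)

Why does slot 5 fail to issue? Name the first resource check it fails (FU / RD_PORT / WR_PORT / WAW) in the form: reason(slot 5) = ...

reason(slot 5) = FU

  0. MEM ⇒ go  {2A/2Mu/0Ld/1B | 6r 3w}
  1. MUL→r1 ⇒ go  {2A/1Mu/0Ld/1B | 4r 2w}
  2. ALU→r6 ⇒ go  {1A/1Mu/0Ld/1B | 3r 1w}
  3. MUL→r2 ⇒ go  {1A/0Mu/0Ld/1B | 1r 0w}
  4. ALU→r0 ⇒ no(RD_PORT)  {1A/0Mu/0Ld/1B | 1r 0w}
  5. MEM ⇒ no(FU)  {1A/0Mu/0Ld/1B | 1r 0w}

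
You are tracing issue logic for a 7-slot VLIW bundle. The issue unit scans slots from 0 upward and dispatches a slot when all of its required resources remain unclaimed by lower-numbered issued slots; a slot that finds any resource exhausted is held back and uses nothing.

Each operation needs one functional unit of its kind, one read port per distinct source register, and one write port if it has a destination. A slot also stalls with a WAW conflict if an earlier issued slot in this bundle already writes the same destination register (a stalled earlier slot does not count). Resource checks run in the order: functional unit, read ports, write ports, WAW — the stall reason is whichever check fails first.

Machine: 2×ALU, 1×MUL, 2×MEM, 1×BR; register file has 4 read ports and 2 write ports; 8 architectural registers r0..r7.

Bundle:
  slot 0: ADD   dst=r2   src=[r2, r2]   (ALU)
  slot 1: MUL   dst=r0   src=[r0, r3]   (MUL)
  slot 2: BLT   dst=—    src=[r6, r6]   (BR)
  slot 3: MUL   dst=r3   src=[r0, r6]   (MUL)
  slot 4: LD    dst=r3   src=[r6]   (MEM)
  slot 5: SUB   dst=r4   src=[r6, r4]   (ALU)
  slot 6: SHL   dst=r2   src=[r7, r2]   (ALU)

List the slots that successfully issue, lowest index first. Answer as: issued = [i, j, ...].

issued = [0, 1, 2]

slot 0 (ALU): ISSUE — free A1,Mu1,Ld2,B1 rp3 wp1
slot 1 (MUL): ISSUE — free A1,Mu0,Ld2,B1 rp1 wp0
slot 2 (BR): ISSUE — free A1,Mu0,Ld2,B0 rp0 wp0
slot 3 (MUL): stall FU — free A1,Mu0,Ld2,B0 rp0 wp0
slot 4 (MEM): stall RD_PORT — free A1,Mu0,Ld2,B0 rp0 wp0
slot 5 (ALU): stall RD_PORT — free A1,Mu0,Ld2,B0 rp0 wp0
slot 6 (ALU): stall RD_PORT — free A1,Mu0,Ld2,B0 rp0 wp0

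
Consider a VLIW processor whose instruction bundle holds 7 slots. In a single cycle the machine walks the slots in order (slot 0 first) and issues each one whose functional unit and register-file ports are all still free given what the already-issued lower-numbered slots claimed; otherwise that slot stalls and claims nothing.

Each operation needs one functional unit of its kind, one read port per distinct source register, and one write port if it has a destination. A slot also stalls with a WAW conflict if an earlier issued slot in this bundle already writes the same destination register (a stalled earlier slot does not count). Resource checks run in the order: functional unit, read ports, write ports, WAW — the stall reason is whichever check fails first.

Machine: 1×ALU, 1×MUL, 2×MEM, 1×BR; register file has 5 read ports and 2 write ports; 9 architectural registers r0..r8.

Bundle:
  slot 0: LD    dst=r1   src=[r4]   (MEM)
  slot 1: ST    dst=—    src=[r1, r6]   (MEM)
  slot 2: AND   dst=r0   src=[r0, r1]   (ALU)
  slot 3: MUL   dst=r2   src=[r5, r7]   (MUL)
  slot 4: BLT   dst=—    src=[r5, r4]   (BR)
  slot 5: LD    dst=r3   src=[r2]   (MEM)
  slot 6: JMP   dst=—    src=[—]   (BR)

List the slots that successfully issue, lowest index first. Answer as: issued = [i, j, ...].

#0 MEM src=r4 dispatched  <A:1 Mu:1 Ld:1 B:1 rd:4 wr:1>
#1 MEM src=r1,r6 dispatched  <A:1 Mu:1 Ld:0 B:1 rd:2 wr:1>
#2 ALU src=r0,r1 dispatched  <A:0 Mu:1 Ld:0 B:1 rd:0 wr:0>
#3 MUL src=r5,r7 held:RD_PORT  <A:0 Mu:1 Ld:0 B:1 rd:0 wr:0>
#4 BR src=r5,r4 held:RD_PORT  <A:0 Mu:1 Ld:0 B:1 rd:0 wr:0>
#5 MEM src=r2 held:FU  <A:0 Mu:1 Ld:0 B:1 rd:0 wr:0>
#6 BR src=- dispatched  <A:0 Mu:1 Ld:0 B:0 rd:0 wr:0>

issued = [0, 1, 2, 6]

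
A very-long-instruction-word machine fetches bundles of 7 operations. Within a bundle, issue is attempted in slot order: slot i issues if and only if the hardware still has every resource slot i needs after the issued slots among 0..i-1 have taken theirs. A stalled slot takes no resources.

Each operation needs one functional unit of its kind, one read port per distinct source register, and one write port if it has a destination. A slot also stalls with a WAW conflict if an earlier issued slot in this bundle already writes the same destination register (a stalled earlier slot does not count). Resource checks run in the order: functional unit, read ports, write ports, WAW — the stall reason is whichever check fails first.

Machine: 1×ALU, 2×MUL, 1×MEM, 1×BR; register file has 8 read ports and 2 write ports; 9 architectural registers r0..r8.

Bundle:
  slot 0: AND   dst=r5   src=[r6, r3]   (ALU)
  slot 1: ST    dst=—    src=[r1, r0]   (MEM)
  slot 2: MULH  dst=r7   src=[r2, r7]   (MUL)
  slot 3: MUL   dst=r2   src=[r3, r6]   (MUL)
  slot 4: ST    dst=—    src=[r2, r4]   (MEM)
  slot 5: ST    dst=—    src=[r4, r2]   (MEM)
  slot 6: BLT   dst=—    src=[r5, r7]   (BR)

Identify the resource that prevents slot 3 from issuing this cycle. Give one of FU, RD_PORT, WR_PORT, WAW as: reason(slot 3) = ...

[0] ALU needs rd=2 wr=1: ok; after: ALU=0 MUL=2 MEM=1 BR=1, R=6, W=1
[1] MEM needs rd=2 wr=0: ok; after: ALU=0 MUL=2 MEM=0 BR=1, R=4, W=1
[2] MUL needs rd=2 wr=1: ok; after: ALU=0 MUL=1 MEM=0 BR=1, R=2, W=0
[3] MUL needs rd=2 wr=1: WR_PORT; after: ALU=0 MUL=1 MEM=0 BR=1, R=2, W=0
[4] MEM needs rd=2 wr=0: FU; after: ALU=0 MUL=1 MEM=0 BR=1, R=2, W=0
[5] MEM needs rd=2 wr=0: FU; after: ALU=0 MUL=1 MEM=0 BR=1, R=2, W=0
[6] BR needs rd=2 wr=0: ok; after: ALU=0 MUL=1 MEM=0 BR=0, R=0, W=0

reason(slot 3) = WR_PORT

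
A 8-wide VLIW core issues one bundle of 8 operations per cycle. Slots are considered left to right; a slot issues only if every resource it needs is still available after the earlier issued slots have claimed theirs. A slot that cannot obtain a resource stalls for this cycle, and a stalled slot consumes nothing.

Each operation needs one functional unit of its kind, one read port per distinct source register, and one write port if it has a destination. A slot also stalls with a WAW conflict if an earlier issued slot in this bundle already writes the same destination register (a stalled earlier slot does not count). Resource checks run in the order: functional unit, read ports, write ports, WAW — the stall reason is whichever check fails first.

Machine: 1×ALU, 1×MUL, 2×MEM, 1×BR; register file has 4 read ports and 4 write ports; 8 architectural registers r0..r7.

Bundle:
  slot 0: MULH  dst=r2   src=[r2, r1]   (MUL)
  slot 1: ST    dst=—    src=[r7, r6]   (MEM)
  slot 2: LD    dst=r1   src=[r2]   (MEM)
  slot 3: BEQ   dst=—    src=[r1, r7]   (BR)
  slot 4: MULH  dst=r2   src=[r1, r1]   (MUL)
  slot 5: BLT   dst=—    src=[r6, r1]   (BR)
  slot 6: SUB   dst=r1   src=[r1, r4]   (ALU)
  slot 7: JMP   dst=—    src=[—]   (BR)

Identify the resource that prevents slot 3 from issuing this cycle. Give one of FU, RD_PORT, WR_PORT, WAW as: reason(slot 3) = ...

[0] MUL needs rd=2 wr=1: ok; after: ALU=1 MUL=0 MEM=2 BR=1, R=2, W=3
[1] MEM needs rd=2 wr=0: ok; after: ALU=1 MUL=0 MEM=1 BR=1, R=0, W=3
[2] MEM needs rd=1 wr=1: RD_PORT; after: ALU=1 MUL=0 MEM=1 BR=1, R=0, W=3
[3] BR needs rd=2 wr=0: RD_PORT; after: ALU=1 MUL=0 MEM=1 BR=1, R=0, W=3
[4] MUL needs rd=1 wr=1: FU; after: ALU=1 MUL=0 MEM=1 BR=1, R=0, W=3
[5] BR needs rd=2 wr=0: RD_PORT; after: ALU=1 MUL=0 MEM=1 BR=1, R=0, W=3
[6] ALU needs rd=2 wr=1: RD_PORT; after: ALU=1 MUL=0 MEM=1 BR=1, R=0, W=3
[7] BR needs rd=0 wr=0: ok; after: ALU=1 MUL=0 MEM=1 BR=0, R=0, W=3

reason(slot 3) = RD_PORT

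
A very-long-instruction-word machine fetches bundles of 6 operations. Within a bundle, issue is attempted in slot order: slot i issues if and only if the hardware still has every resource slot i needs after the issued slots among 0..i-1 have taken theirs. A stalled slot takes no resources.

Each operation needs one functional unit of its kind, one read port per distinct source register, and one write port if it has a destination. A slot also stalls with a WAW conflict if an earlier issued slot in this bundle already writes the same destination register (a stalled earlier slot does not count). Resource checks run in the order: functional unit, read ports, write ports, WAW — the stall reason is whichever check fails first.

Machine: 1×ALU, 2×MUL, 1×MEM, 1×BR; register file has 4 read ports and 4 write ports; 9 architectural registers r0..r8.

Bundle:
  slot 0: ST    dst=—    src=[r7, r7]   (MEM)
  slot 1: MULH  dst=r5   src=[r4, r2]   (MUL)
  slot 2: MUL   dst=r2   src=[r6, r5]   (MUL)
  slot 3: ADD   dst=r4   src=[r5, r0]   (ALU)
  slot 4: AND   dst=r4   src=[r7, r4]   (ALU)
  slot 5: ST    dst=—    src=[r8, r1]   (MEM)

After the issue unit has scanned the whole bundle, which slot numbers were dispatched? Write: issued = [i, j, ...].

issued = [0, 1]

  0. MEM ⇒ go  {1A/2Mu/0Ld/1B | 3r 4w}
  1. MUL→r5 ⇒ go  {1A/1Mu/0Ld/1B | 1r 3w}
  2. MUL→r2 ⇒ no(RD_PORT)  {1A/1Mu/0Ld/1B | 1r 3w}
  3. ALU→r4 ⇒ no(RD_PORT)  {1A/1Mu/0Ld/1B | 1r 3w}
  4. ALU→r4 ⇒ no(RD_PORT)  {1A/1Mu/0Ld/1B | 1r 3w}
  5. MEM ⇒ no(FU)  {1A/1Mu/0Ld/1B | 1r 3w}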